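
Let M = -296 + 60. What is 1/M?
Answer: -1/236 ≈ -0.0042373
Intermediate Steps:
M = -236
1/M = 1/(-236) = -1/236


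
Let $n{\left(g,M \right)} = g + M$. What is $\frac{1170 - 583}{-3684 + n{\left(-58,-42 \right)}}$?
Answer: $- \frac{587}{3784} \approx -0.15513$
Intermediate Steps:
$n{\left(g,M \right)} = M + g$
$\frac{1170 - 583}{-3684 + n{\left(-58,-42 \right)}} = \frac{1170 - 583}{-3684 - 100} = \frac{587}{-3684 - 100} = \frac{587}{-3784} = 587 \left(- \frac{1}{3784}\right) = - \frac{587}{3784}$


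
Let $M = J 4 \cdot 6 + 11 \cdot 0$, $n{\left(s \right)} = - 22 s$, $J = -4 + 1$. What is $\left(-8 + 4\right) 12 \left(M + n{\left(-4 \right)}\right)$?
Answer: $-768$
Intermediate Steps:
$J = -3$
$M = -72$ ($M = \left(-3\right) 4 \cdot 6 + 11 \cdot 0 = \left(-12\right) 6 + 0 = -72 + 0 = -72$)
$\left(-8 + 4\right) 12 \left(M + n{\left(-4 \right)}\right) = \left(-8 + 4\right) 12 \left(-72 - -88\right) = \left(-4\right) 12 \left(-72 + 88\right) = \left(-48\right) 16 = -768$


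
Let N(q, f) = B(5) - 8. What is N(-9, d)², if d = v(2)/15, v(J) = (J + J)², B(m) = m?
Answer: 9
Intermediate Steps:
v(J) = 4*J² (v(J) = (2*J)² = 4*J²)
d = 16/15 (d = (4*2²)/15 = (4*4)*(1/15) = 16*(1/15) = 16/15 ≈ 1.0667)
N(q, f) = -3 (N(q, f) = 5 - 8 = -3)
N(-9, d)² = (-3)² = 9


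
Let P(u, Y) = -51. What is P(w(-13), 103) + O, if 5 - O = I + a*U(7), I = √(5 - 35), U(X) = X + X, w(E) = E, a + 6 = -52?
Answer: 766 - I*√30 ≈ 766.0 - 5.4772*I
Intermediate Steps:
a = -58 (a = -6 - 52 = -58)
U(X) = 2*X
I = I*√30 (I = √(-30) = I*√30 ≈ 5.4772*I)
O = 817 - I*√30 (O = 5 - (I*√30 - 116*7) = 5 - (I*√30 - 58*14) = 5 - (I*√30 - 812) = 5 - (-812 + I*√30) = 5 + (812 - I*√30) = 817 - I*√30 ≈ 817.0 - 5.4772*I)
P(w(-13), 103) + O = -51 + (817 - I*√30) = 766 - I*√30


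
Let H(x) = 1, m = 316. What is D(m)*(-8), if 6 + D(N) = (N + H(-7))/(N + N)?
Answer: 3475/79 ≈ 43.987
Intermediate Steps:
D(N) = -6 + (1 + N)/(2*N) (D(N) = -6 + (N + 1)/(N + N) = -6 + (1 + N)/((2*N)) = -6 + (1 + N)*(1/(2*N)) = -6 + (1 + N)/(2*N))
D(m)*(-8) = ((½)*(1 - 11*316)/316)*(-8) = ((½)*(1/316)*(1 - 3476))*(-8) = ((½)*(1/316)*(-3475))*(-8) = -3475/632*(-8) = 3475/79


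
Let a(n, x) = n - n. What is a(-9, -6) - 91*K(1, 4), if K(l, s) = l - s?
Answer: 273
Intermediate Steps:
a(n, x) = 0
a(-9, -6) - 91*K(1, 4) = 0 - 91*(1 - 1*4) = 0 - 91*(1 - 4) = 0 - 91*(-3) = 0 + 273 = 273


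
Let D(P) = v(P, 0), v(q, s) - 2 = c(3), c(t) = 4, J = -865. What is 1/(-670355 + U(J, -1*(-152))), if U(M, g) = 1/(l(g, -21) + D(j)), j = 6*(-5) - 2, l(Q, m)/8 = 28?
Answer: -230/154181649 ≈ -1.4917e-6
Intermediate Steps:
l(Q, m) = 224 (l(Q, m) = 8*28 = 224)
v(q, s) = 6 (v(q, s) = 2 + 4 = 6)
j = -32 (j = -30 - 2 = -32)
D(P) = 6
U(M, g) = 1/230 (U(M, g) = 1/(224 + 6) = 1/230)
1/(-670355 + U(J, -1*(-152))) = 1/(-670355 + 1/230) = 1/(-154181649/230) = -230/154181649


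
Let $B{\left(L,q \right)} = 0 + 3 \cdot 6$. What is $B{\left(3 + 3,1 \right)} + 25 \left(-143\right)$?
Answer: $-3557$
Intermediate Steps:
$B{\left(L,q \right)} = 18$ ($B{\left(L,q \right)} = 0 + 18 = 18$)
$B{\left(3 + 3,1 \right)} + 25 \left(-143\right) = 18 + 25 \left(-143\right) = 18 - 3575 = -3557$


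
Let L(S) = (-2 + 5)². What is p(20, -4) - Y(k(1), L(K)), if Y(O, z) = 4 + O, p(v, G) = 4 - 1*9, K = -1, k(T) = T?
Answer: -10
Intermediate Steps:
p(v, G) = -5 (p(v, G) = 4 - 9 = -5)
L(S) = 9 (L(S) = 3² = 9)
p(20, -4) - Y(k(1), L(K)) = -5 - (4 + 1) = -5 - 1*5 = -5 - 5 = -10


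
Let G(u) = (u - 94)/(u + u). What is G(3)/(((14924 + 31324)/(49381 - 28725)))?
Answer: -117481/17343 ≈ -6.7740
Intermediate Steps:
G(u) = (-94 + u)/(2*u) (G(u) = (-94 + u)/((2*u)) = (-94 + u)*(1/(2*u)) = (-94 + u)/(2*u))
G(3)/(((14924 + 31324)/(49381 - 28725))) = ((½)*(-94 + 3)/3)/(((14924 + 31324)/(49381 - 28725))) = ((½)*(⅓)*(-91))/((46248/20656)) = -91/(6*(46248*(1/20656))) = -91/(6*5781/2582) = -91/6*2582/5781 = -117481/17343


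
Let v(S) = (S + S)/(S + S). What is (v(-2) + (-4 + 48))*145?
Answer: 6525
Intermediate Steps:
v(S) = 1 (v(S) = (2*S)/((2*S)) = (2*S)*(1/(2*S)) = 1)
(v(-2) + (-4 + 48))*145 = (1 + (-4 + 48))*145 = (1 + 44)*145 = 45*145 = 6525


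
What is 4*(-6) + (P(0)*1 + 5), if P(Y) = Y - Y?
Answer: -19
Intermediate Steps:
P(Y) = 0
4*(-6) + (P(0)*1 + 5) = 4*(-6) + (0*1 + 5) = -24 + (0 + 5) = -24 + 5 = -19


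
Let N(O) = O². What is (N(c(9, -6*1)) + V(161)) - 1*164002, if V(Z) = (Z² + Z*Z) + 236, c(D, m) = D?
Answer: -111843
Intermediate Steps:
V(Z) = 236 + 2*Z² (V(Z) = (Z² + Z²) + 236 = 2*Z² + 236 = 236 + 2*Z²)
(N(c(9, -6*1)) + V(161)) - 1*164002 = (9² + (236 + 2*161²)) - 1*164002 = (81 + (236 + 2*25921)) - 164002 = (81 + (236 + 51842)) - 164002 = (81 + 52078) - 164002 = 52159 - 164002 = -111843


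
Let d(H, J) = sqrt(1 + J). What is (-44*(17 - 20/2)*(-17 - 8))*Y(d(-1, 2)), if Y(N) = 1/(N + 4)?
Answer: 30800/13 - 7700*sqrt(3)/13 ≈ 1343.3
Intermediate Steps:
Y(N) = 1/(4 + N)
(-44*(17 - 20/2)*(-17 - 8))*Y(d(-1, 2)) = (-44*(17 - 20/2)*(-17 - 8))/(4 + sqrt(1 + 2)) = (-44*(17 - 20*1/2)*(-25))/(4 + sqrt(3)) = (-44*(17 - 10)*(-25))/(4 + sqrt(3)) = (-308*(-25))/(4 + sqrt(3)) = (-44*(-175))/(4 + sqrt(3)) = 7700/(4 + sqrt(3))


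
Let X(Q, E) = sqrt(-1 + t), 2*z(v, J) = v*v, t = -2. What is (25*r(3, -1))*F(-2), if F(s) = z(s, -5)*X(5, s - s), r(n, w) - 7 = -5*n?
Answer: -400*I*sqrt(3) ≈ -692.82*I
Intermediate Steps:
z(v, J) = v**2/2 (z(v, J) = (v*v)/2 = v**2/2)
X(Q, E) = I*sqrt(3) (X(Q, E) = sqrt(-1 - 2) = sqrt(-3) = I*sqrt(3))
r(n, w) = 7 - 5*n
F(s) = I*sqrt(3)*s**2/2 (F(s) = (s**2/2)*(I*sqrt(3)) = I*sqrt(3)*s**2/2)
(25*r(3, -1))*F(-2) = (25*(7 - 5*3))*((1/2)*I*sqrt(3)*(-2)**2) = (25*(7 - 15))*((1/2)*I*sqrt(3)*4) = (25*(-8))*(2*I*sqrt(3)) = -400*I*sqrt(3)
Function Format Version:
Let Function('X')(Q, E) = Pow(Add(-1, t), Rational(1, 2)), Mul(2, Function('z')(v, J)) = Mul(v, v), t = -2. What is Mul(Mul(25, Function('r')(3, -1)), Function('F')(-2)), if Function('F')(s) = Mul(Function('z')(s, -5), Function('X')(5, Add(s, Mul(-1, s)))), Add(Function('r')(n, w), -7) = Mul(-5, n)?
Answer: Mul(-400, I, Pow(3, Rational(1, 2))) ≈ Mul(-692.82, I)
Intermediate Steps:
Function('z')(v, J) = Mul(Rational(1, 2), Pow(v, 2)) (Function('z')(v, J) = Mul(Rational(1, 2), Mul(v, v)) = Mul(Rational(1, 2), Pow(v, 2)))
Function('X')(Q, E) = Mul(I, Pow(3, Rational(1, 2))) (Function('X')(Q, E) = Pow(Add(-1, -2), Rational(1, 2)) = Pow(-3, Rational(1, 2)) = Mul(I, Pow(3, Rational(1, 2))))
Function('r')(n, w) = Add(7, Mul(-5, n))
Function('F')(s) = Mul(Rational(1, 2), I, Pow(3, Rational(1, 2)), Pow(s, 2)) (Function('F')(s) = Mul(Mul(Rational(1, 2), Pow(s, 2)), Mul(I, Pow(3, Rational(1, 2)))) = Mul(Rational(1, 2), I, Pow(3, Rational(1, 2)), Pow(s, 2)))
Mul(Mul(25, Function('r')(3, -1)), Function('F')(-2)) = Mul(Mul(25, Add(7, Mul(-5, 3))), Mul(Rational(1, 2), I, Pow(3, Rational(1, 2)), Pow(-2, 2))) = Mul(Mul(25, Add(7, -15)), Mul(Rational(1, 2), I, Pow(3, Rational(1, 2)), 4)) = Mul(Mul(25, -8), Mul(2, I, Pow(3, Rational(1, 2)))) = Mul(-200, Mul(2, I, Pow(3, Rational(1, 2)))) = Mul(-400, I, Pow(3, Rational(1, 2)))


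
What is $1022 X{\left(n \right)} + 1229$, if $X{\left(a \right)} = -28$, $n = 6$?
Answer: $-27387$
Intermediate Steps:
$1022 X{\left(n \right)} + 1229 = 1022 \left(-28\right) + 1229 = -28616 + 1229 = -27387$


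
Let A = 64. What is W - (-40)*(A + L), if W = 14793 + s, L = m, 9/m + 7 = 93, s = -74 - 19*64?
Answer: 690889/43 ≈ 16067.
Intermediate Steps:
s = -1290 (s = -74 - 1216 = -1290)
m = 9/86 (m = 9/(-7 + 93) = 9/86 ≈ 0.10465)
L = 9/86 ≈ 0.10465
W = 13503 (W = 14793 - 1290 = 13503)
W - (-40)*(A + L) = 13503 - (-40)*(64 + 9/86) = 13503 - (-40)*5513/86 = 13503 - 1*(-110260/43) = 13503 + 110260/43 = 690889/43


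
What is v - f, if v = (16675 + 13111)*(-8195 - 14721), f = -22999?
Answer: -682552977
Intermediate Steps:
v = -682575976 (v = 29786*(-22916) = -682575976)
v - f = -682575976 - 1*(-22999) = -682575976 + 22999 = -682552977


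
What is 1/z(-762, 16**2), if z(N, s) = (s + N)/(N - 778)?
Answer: 70/23 ≈ 3.0435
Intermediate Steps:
z(N, s) = (N + s)/(-778 + N)
1/z(-762, 16**2) = 1/((-762 + 16**2)/(-778 - 762)) = 1/((-762 + 256)/(-1540)) = 1/(-1/1540*(-506)) = 1/(23/70) = 70/23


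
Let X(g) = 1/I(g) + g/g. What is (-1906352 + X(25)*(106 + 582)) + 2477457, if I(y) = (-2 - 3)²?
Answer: 14295513/25 ≈ 5.7182e+5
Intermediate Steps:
I(y) = 25 (I(y) = (-5)² = 25)
X(g) = 26/25 (X(g) = 1/25 + g/g = 1*(1/25) + 1 = 1/25 + 1 = 26/25)
(-1906352 + X(25)*(106 + 582)) + 2477457 = (-1906352 + 26*(106 + 582)/25) + 2477457 = (-1906352 + (26/25)*688) + 2477457 = (-1906352 + 17888/25) + 2477457 = -47640912/25 + 2477457 = 14295513/25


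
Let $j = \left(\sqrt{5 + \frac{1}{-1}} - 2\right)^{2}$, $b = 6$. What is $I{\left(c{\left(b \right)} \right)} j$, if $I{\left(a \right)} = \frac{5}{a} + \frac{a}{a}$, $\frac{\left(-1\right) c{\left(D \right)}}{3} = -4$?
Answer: $0$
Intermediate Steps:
$c{\left(D \right)} = 12$ ($c{\left(D \right)} = \left(-3\right) \left(-4\right) = 12$)
$I{\left(a \right)} = 1 + \frac{5}{a}$ ($I{\left(a \right)} = \frac{5}{a} + 1 = 1 + \frac{5}{a}$)
$j = 0$ ($j = \left(\sqrt{5 - 1} - 2\right)^{2} = \left(\sqrt{4} - 2\right)^{2} = \left(2 - 2\right)^{2} = 0^{2} = 0$)
$I{\left(c{\left(b \right)} \right)} j = \frac{5 + 12}{12} \cdot 0 = \frac{1}{12} \cdot 17 \cdot 0 = \frac{17}{12} \cdot 0 = 0$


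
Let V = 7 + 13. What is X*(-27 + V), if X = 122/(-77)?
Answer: 122/11 ≈ 11.091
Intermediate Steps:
V = 20
X = -122/77 (X = 122*(-1/77) = -122/77 ≈ -1.5844)
X*(-27 + V) = -122*(-27 + 20)/77 = -122/77*(-7) = 122/11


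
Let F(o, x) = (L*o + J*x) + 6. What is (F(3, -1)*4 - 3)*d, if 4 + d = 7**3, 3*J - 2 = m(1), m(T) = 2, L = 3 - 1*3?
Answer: 5311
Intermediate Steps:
L = 0 (L = 3 - 3 = 0)
J = 4/3 (J = 2/3 + (1/3)*2 = 2/3 + 2/3 = 4/3 ≈ 1.3333)
F(o, x) = 6 + 4*x/3 (F(o, x) = (0*o + 4*x/3) + 6 = (0 + 4*x/3) + 6 = 4*x/3 + 6 = 6 + 4*x/3)
d = 339 (d = -4 + 7**3 = -4 + 343 = 339)
(F(3, -1)*4 - 3)*d = ((6 + (4/3)*(-1))*4 - 3)*339 = ((6 - 4/3)*4 - 3)*339 = ((14/3)*4 - 3)*339 = (56/3 - 3)*339 = (47/3)*339 = 5311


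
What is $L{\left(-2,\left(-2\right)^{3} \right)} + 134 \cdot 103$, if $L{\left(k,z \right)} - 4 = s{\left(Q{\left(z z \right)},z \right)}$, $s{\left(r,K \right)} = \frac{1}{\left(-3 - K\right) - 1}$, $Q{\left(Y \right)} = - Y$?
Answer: $\frac{55225}{4} \approx 13806.0$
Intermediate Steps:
$s{\left(r,K \right)} = \frac{1}{-4 - K}$
$L{\left(k,z \right)} = 4 - \frac{1}{4 + z}$
$L{\left(-2,\left(-2\right)^{3} \right)} + 134 \cdot 103 = \frac{15 + 4 \left(-2\right)^{3}}{4 + \left(-2\right)^{3}} + 134 \cdot 103 = \frac{15 + 4 \left(-8\right)}{4 - 8} + 13802 = \frac{15 - 32}{-4} + 13802 = \left(- \frac{1}{4}\right) \left(-17\right) + 13802 = \frac{17}{4} + 13802 = \frac{55225}{4}$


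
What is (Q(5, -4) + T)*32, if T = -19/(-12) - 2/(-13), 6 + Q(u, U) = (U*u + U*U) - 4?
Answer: -15304/39 ≈ -392.41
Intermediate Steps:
Q(u, U) = -10 + U**2 + U*u (Q(u, U) = -6 + ((U*u + U*U) - 4) = -6 + ((U*u + U**2) - 4) = -6 + ((U**2 + U*u) - 4) = -6 + (-4 + U**2 + U*u) = -10 + U**2 + U*u)
T = 271/156 (T = -19*(-1/12) - 2*(-1/13) = 19/12 + 2/13 = 271/156 ≈ 1.7372)
(Q(5, -4) + T)*32 = ((-10 + (-4)**2 - 4*5) + 271/156)*32 = ((-10 + 16 - 20) + 271/156)*32 = (-14 + 271/156)*32 = -1913/156*32 = -15304/39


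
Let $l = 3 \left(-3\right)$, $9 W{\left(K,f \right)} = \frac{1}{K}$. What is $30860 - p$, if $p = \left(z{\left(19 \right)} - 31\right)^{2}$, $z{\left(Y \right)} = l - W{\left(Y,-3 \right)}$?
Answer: $\frac{855577979}{29241} \approx 29260.0$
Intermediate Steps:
$W{\left(K,f \right)} = \frac{1}{9 K}$
$l = -9$
$z{\left(Y \right)} = -9 - \frac{1}{9 Y}$
$p = \frac{46799281}{29241}$ ($p = \left(\left(-9 - \frac{1}{9 \cdot 19}\right) - 31\right)^{2} = \left(\left(-9 - \frac{1}{171}\right) - 31\right)^{2} = \left(- \frac{1540}{171} - 31\right)^{2} = \left(- \frac{6841}{171}\right)^{2} = \frac{46799281}{29241} \approx 1600.5$)
$30860 - p = 30860 - \frac{46799281}{29241} = \frac{855577979}{29241}$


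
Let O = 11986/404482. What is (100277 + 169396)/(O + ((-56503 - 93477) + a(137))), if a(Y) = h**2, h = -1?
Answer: -4195302861/2333222842 ≈ -1.7981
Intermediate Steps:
a(Y) = 1 (a(Y) = (-1)**2 = 1)
O = 461/15557 (O = 11986*(1/404482) = 461/15557 ≈ 0.029633)
(100277 + 169396)/(O + ((-56503 - 93477) + a(137))) = (100277 + 169396)/(461/15557 + ((-56503 - 93477) + 1)) = 269673/(461/15557 + (-149980 + 1)) = 269673/(461/15557 - 149979) = 269673/(-2333222842/15557) = 269673*(-15557/2333222842) = -4195302861/2333222842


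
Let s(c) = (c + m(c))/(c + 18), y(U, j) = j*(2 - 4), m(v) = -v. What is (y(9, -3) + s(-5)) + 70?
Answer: 76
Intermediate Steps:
y(U, j) = -2*j (y(U, j) = j*(-2) = -2*j)
s(c) = 0 (s(c) = (c - c)/(c + 18) = 0/(18 + c) = 0)
(y(9, -3) + s(-5)) + 70 = (-2*(-3) + 0) + 70 = (6 + 0) + 70 = 6 + 70 = 76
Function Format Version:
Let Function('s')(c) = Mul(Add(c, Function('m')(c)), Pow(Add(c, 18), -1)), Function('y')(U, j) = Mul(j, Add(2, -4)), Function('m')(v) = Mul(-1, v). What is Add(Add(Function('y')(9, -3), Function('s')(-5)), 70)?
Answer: 76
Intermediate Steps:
Function('y')(U, j) = Mul(-2, j) (Function('y')(U, j) = Mul(j, -2) = Mul(-2, j))
Function('s')(c) = 0 (Function('s')(c) = Mul(Add(c, Mul(-1, c)), Pow(Add(c, 18), -1)) = Mul(0, Pow(Add(18, c), -1)) = 0)
Add(Add(Function('y')(9, -3), Function('s')(-5)), 70) = Add(Add(Mul(-2, -3), 0), 70) = Add(Add(6, 0), 70) = Add(6, 70) = 76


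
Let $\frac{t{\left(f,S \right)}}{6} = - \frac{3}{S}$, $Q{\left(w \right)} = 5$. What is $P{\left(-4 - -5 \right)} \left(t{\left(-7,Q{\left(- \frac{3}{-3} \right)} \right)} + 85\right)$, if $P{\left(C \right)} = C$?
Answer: $\frac{407}{5} \approx 81.4$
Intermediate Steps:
$t{\left(f,S \right)} = - \frac{18}{S}$ ($t{\left(f,S \right)} = 6 \left(- \frac{3}{S}\right) = - \frac{18}{S}$)
$P{\left(-4 - -5 \right)} \left(t{\left(-7,Q{\left(- \frac{3}{-3} \right)} \right)} + 85\right) = \left(-4 - -5\right) \left(- \frac{18}{5} + 85\right) = \left(-4 + 5\right) \left(\left(-18\right) \frac{1}{5} + 85\right) = 1 \left(- \frac{18}{5} + 85\right) = 1 \cdot \frac{407}{5} = \frac{407}{5}$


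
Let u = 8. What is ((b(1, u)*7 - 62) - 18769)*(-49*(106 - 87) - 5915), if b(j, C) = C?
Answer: 128533650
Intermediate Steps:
((b(1, u)*7 - 62) - 18769)*(-49*(106 - 87) - 5915) = ((8*7 - 62) - 18769)*(-49*(106 - 87) - 5915) = ((56 - 62) - 18769)*(-49*19 - 5915) = (-6 - 18769)*(-931 - 5915) = -18775*(-6846) = 128533650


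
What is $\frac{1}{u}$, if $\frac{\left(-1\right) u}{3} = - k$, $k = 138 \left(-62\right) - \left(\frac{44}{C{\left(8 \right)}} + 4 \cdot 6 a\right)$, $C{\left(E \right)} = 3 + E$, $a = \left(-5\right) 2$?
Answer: $- \frac{1}{24960} \approx -4.0064 \cdot 10^{-5}$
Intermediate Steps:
$a = -10$
$k = -8320$ ($k = 138 \left(-62\right) - \left(\frac{44}{3 + 8} + 4 \cdot 6 \left(-10\right)\right) = -8556 - \left(-240 + 4\right) = -8556 - -236 = -8556 + \left(-4 + 240\right) = -8556 + 236 = -8320$)
$u = -24960$ ($u = - 3 \left(\left(-1\right) \left(-8320\right)\right) = \left(-3\right) 8320 = -24960$)
$\frac{1}{u} = \frac{1}{-24960} = - \frac{1}{24960}$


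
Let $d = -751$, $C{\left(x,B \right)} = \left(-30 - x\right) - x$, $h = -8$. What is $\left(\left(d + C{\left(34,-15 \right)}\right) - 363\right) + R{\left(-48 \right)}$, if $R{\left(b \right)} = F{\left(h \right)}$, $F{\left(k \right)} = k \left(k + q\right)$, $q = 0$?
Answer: $-1148$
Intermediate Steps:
$C{\left(x,B \right)} = -30 - 2 x$
$F{\left(k \right)} = k^{2}$ ($F{\left(k \right)} = k \left(k + 0\right) = k k = k^{2}$)
$R{\left(b \right)} = 64$ ($R{\left(b \right)} = \left(-8\right)^{2} = 64$)
$\left(\left(d + C{\left(34,-15 \right)}\right) - 363\right) + R{\left(-48 \right)} = \left(\left(-751 - 98\right) - 363\right) + 64 = \left(-849 - 363\right) + 64 = -1212 + 64 = -1148$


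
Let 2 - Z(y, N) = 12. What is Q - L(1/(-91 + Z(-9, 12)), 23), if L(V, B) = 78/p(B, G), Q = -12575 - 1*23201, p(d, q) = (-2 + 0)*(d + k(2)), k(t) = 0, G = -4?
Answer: -822809/23 ≈ -35774.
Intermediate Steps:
Z(y, N) = -10 (Z(y, N) = 2 - 1*12 = 2 - 12 = -10)
p(d, q) = -2*d (p(d, q) = (-2 + 0)*(d + 0) = -2*d)
Q = -35776 (Q = -12575 - 23201 = -35776)
L(V, B) = -39/B (L(V, B) = 78/((-2*B)) = 78*(-1/(2*B)) = -39/B)
Q - L(1/(-91 + Z(-9, 12)), 23) = -35776 - (-39)/23 = -35776 - 1*(-39/23) = -35776 + 39/23 = -822809/23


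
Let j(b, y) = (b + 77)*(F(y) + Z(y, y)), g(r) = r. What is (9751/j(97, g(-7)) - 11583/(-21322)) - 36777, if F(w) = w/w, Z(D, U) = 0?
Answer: -34058443373/927507 ≈ -36720.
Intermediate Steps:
F(w) = 1
j(b, y) = 77 + b (j(b, y) = (b + 77)*(1 + 0) = (77 + b)*1 = 77 + b)
(9751/j(97, g(-7)) - 11583/(-21322)) - 36777 = (9751/(77 + 97) - 11583/(-21322)) - 36777 = (9751/174 - 11583*(-1/21322)) - 36777 = (9751*(1/174) + 11583/21322) - 36777 = (9751/174 + 11583/21322) - 36777 = 52481566/927507 - 36777 = -34058443373/927507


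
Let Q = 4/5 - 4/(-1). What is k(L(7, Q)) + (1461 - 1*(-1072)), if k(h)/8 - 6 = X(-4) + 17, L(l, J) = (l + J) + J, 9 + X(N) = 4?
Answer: 2677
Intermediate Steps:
X(N) = -5 (X(N) = -9 + 4 = -5)
Q = 24/5 (Q = 4*(⅕) - 4*(-1) = ⅘ + 4 = 24/5 ≈ 4.8000)
L(l, J) = l + 2*J (L(l, J) = (J + l) + J = l + 2*J)
k(h) = 144 (k(h) = 48 + 8*(-5 + 17) = 48 + 8*12 = 48 + 96 = 144)
k(L(7, Q)) + (1461 - 1*(-1072)) = 144 + (1461 - 1*(-1072)) = 144 + (1461 + 1072) = 144 + 2533 = 2677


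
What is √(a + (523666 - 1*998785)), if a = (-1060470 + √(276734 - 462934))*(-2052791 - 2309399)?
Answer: √(4625971154181 - 305353300*I*√38) ≈ 2.1508e+6 - 4.4e+2*I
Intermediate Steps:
a = 4625971629300 - 305353300*I*√38 (a = (-1060470 + √(-186200))*(-4362190) = (-1060470 + 70*I*√38)*(-4362190) = 4625971629300 - 305353300*I*√38 ≈ 4.626e+12 - 1.8823e+9*I)
√(a + (523666 - 1*998785)) = √((4625971629300 - 305353300*I*√38) + (523666 - 1*998785)) = √((4625971629300 - 305353300*I*√38) + (523666 - 998785)) = √((4625971629300 - 305353300*I*√38) - 475119) = √(4625971154181 - 305353300*I*√38)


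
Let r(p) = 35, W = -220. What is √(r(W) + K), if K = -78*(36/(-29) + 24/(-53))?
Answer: 49*√164459/1537 ≈ 12.929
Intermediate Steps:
K = 203112/1537 (K = -78*(36*(-1/29) + 24*(-1/53)) = -78*(-36/29 - 24/53) = -78*(-2604/1537) = 203112/1537 ≈ 132.15)
√(r(W) + K) = √(35 + 203112/1537) = √(256907/1537) = 49*√164459/1537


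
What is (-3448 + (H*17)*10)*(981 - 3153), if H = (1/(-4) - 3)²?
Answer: 7177917/2 ≈ 3.5890e+6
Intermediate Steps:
H = 169/16 (H = (-¼ - 3)² = (-13/4)² = 169/16 ≈ 10.563)
(-3448 + (H*17)*10)*(981 - 3153) = (-3448 + ((169/16)*17)*10)*(981 - 3153) = (-3448 + (2873/16)*10)*(-2172) = (-3448 + 14365/8)*(-2172) = -13219/8*(-2172) = 7177917/2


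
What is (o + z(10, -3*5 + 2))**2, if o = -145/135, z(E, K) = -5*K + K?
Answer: 1890625/729 ≈ 2593.4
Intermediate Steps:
z(E, K) = -4*K
o = -29/27 (o = -145*1/135 = -29/27 ≈ -1.0741)
(o + z(10, -3*5 + 2))**2 = (-29/27 - 4*(-3*5 + 2))**2 = (-29/27 - 4*(-15 + 2))**2 = (-29/27 - 4*(-13))**2 = (-29/27 + 52)**2 = (1375/27)**2 = 1890625/729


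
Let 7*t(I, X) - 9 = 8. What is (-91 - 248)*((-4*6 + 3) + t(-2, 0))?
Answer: 44070/7 ≈ 6295.7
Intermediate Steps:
t(I, X) = 17/7 (t(I, X) = 9/7 + (1/7)*8 = 9/7 + 8/7 = 17/7)
(-91 - 248)*((-4*6 + 3) + t(-2, 0)) = (-91 - 248)*((-4*6 + 3) + 17/7) = -339*((-24 + 3) + 17/7) = -339*(-21 + 17/7) = -339*(-130/7) = 44070/7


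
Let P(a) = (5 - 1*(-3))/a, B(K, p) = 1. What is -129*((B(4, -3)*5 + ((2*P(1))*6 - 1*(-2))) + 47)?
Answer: -19350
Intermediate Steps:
P(a) = 8/a (P(a) = (5 + 3)/a = 8/a)
-129*((B(4, -3)*5 + ((2*P(1))*6 - 1*(-2))) + 47) = -129*((1*5 + ((2*(8/1))*6 - 1*(-2))) + 47) = -129*((5 + ((2*(8*1))*6 + 2)) + 47) = -129*((5 + ((2*8)*6 + 2)) + 47) = -129*((5 + (16*6 + 2)) + 47) = -129*((5 + (96 + 2)) + 47) = -129*((5 + 98) + 47) = -129*(103 + 47) = -129*150 = -19350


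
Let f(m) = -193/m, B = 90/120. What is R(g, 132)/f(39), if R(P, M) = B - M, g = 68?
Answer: 20475/772 ≈ 26.522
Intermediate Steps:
B = 3/4 (B = 90*(1/120) = 3/4 ≈ 0.75000)
R(P, M) = 3/4 - M
R(g, 132)/f(39) = (3/4 - 1*132)/((-193/39)) = (3/4 - 132)/((-193*1/39)) = -525/(4*(-193/39)) = -525/4*(-39/193) = 20475/772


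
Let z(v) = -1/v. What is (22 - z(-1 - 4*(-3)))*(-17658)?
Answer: -4290894/11 ≈ -3.9008e+5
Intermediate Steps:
(22 - z(-1 - 4*(-3)))*(-17658) = (22 - (-1)/(-1 - 4*(-3)))*(-17658) = (22 - (-1)/(-1 + 12))*(-17658) = (22 - (-1)/11)*(-17658) = (22 - 1*(-1/11))*(-17658) = (22 + 1/11)*(-17658) = (243/11)*(-17658) = -4290894/11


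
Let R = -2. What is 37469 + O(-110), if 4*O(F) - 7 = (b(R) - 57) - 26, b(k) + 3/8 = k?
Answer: 1198381/32 ≈ 37449.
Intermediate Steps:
b(k) = -3/8 + k
O(F) = -627/32 (O(F) = 7/4 + (((-3/8 - 2) - 57) - 26)/4 = 7/4 + ((-19/8 - 57) - 26)/4 = 7/4 + (-475/8 - 26)/4 = 7/4 + (1/4)*(-683/8) = 7/4 - 683/32 = -627/32)
37469 + O(-110) = 37469 - 627/32 = 1198381/32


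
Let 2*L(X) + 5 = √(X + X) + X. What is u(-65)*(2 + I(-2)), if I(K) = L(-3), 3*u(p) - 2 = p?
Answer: 42 - 21*I*√6/2 ≈ 42.0 - 25.72*I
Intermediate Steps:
u(p) = ⅔ + p/3
L(X) = -5/2 + X/2 + √2*√X/2 (L(X) = -5/2 + (√(X + X) + X)/2 = -5/2 + (√(2*X) + X)/2 = -5/2 + (√2*√X + X)/2 = -5/2 + (X + √2*√X)/2 = -5/2 + (X/2 + √2*√X/2) = -5/2 + X/2 + √2*√X/2)
I(K) = -4 + I*√6/2 (I(K) = -5/2 + (½)*(-3) + √2*√(-3)/2 = -5/2 - 3/2 + √2*(I*√3)/2 = -5/2 - 3/2 + I*√6/2 = -4 + I*√6/2)
u(-65)*(2 + I(-2)) = (⅔ + (⅓)*(-65))*(2 + (-4 + I*√6/2)) = (⅔ - 65/3)*(-2 + I*√6/2) = -21*(-2 + I*√6/2) = 42 - 21*I*√6/2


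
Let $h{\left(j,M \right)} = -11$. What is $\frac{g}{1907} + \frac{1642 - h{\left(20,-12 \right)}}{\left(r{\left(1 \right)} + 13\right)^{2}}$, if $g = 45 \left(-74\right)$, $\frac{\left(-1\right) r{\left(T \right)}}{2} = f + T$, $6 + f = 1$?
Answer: $\frac{561247}{280329} \approx 2.0021$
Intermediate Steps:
$f = -5$ ($f = -6 + 1 = -5$)
$r{\left(T \right)} = 10 - 2 T$ ($r{\left(T \right)} = - 2 \left(-5 + T\right) = 10 - 2 T$)
$g = -3330$
$\frac{g}{1907} + \frac{1642 - h{\left(20,-12 \right)}}{\left(r{\left(1 \right)} + 13\right)^{2}} = - \frac{3330}{1907} + \frac{1642 - -11}{\left(\left(10 - 2\right) + 13\right)^{2}} = \left(-3330\right) \frac{1}{1907} + \frac{1642 + 11}{\left(\left(10 - 2\right) + 13\right)^{2}} = - \frac{3330}{1907} + \frac{1653}{\left(8 + 13\right)^{2}} = - \frac{3330}{1907} + \frac{1653}{21^{2}} = - \frac{3330}{1907} + \frac{1653}{441} = - \frac{3330}{1907} + 1653 \cdot \frac{1}{441} = - \frac{3330}{1907} + \frac{551}{147} = \frac{561247}{280329}$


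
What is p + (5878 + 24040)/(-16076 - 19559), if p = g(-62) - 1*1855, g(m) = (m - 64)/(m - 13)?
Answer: -330364881/178175 ≈ -1854.2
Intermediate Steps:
g(m) = (-64 + m)/(-13 + m)
p = -46333/25 (p = (-64 - 62)/(-13 - 62) - 1*1855 = -126/(-75) - 1855 = -1/75*(-126) - 1855 = 42/25 - 1855 = -46333/25 ≈ -1853.3)
p + (5878 + 24040)/(-16076 - 19559) = -46333/25 + (5878 + 24040)/(-16076 - 19559) = -46333/25 + 29918/(-35635) = -46333/25 + 29918*(-1/35635) = -46333/25 - 29918/35635 = -330364881/178175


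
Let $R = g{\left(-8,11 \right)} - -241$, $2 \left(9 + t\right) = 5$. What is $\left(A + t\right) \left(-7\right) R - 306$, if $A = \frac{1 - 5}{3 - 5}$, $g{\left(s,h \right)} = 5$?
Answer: $7443$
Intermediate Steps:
$A = 2$ ($A = - \frac{4}{-2} = \left(-4\right) \left(- \frac{1}{2}\right) = 2$)
$t = - \frac{13}{2}$ ($t = -9 + \frac{1}{2} \cdot 5 = -9 + \frac{5}{2} = - \frac{13}{2} \approx -6.5$)
$R = 246$ ($R = 5 - -241 = 5 + 241 = 246$)
$\left(A + t\right) \left(-7\right) R - 306 = \left(2 - \frac{13}{2}\right) \left(-7\right) 246 - 306 = \left(- \frac{9}{2}\right) \left(-7\right) 246 - 306 = \frac{63}{2} \cdot 246 - 306 = 7749 - 306 = 7443$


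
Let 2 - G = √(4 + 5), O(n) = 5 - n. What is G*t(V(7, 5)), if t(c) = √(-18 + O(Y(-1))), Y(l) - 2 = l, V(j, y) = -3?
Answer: -I*√14 ≈ -3.7417*I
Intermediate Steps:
Y(l) = 2 + l
G = -1 (G = 2 - √(4 + 5) = 2 - √9 = 2 - 1*3 = 2 - 3 = -1)
t(c) = I*√14 (t(c) = √(-18 + (5 - (2 - 1))) = √(-18 + (5 - 1*1)) = √(-18 + (5 - 1)) = √(-18 + 4) = √(-14) = I*√14)
G*t(V(7, 5)) = -I*√14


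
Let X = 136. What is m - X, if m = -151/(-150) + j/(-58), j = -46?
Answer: -583771/4350 ≈ -134.20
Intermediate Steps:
m = 7829/4350 (m = -151/(-150) - 46/(-58) = -151*(-1/150) - 46*(-1/58) = 151/150 + 23/29 = 7829/4350 ≈ 1.7998)
m - X = 7829/4350 - 1*136 = 7829/4350 - 136 = -583771/4350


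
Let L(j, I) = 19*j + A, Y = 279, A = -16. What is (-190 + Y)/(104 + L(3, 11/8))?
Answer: 89/145 ≈ 0.61379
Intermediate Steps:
L(j, I) = -16 + 19*j (L(j, I) = 19*j - 16 = -16 + 19*j)
(-190 + Y)/(104 + L(3, 11/8)) = (-190 + 279)/(104 + (-16 + 19*3)) = 89/(104 + (-16 + 57)) = 89/(104 + 41) = 89/145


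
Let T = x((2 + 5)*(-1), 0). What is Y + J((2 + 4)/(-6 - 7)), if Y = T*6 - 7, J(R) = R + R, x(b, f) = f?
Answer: -103/13 ≈ -7.9231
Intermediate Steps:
T = 0
J(R) = 2*R
Y = -7 (Y = 0*6 - 7 = 0 - 7 = -7)
Y + J((2 + 4)/(-6 - 7)) = -7 + 2*((2 + 4)/(-6 - 7)) = -7 + 2*(6/(-13)) = -7 + 2*(6*(-1/13)) = -7 + 2*(-6/13) = -7 - 12/13 = -103/13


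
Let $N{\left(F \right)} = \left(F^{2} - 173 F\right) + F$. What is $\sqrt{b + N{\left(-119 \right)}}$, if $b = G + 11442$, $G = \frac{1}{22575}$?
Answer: $\frac{\sqrt{939167701878}}{4515} \approx 214.64$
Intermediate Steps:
$N{\left(F \right)} = F^{2} - 172 F$
$G = \frac{1}{22575} \approx 4.4297 \cdot 10^{-5}$
$b = \frac{258303151}{22575}$ ($b = \frac{1}{22575} + 11442 = \frac{258303151}{22575} \approx 11442.0$)
$\sqrt{b + N{\left(-119 \right)}} = \sqrt{\frac{258303151}{22575} - 119 \left(-172 - 119\right)} = \sqrt{\frac{258303151}{22575} - -34629} = \sqrt{\frac{258303151}{22575} + 34629} = \sqrt{\frac{1040052826}{22575}} = \frac{\sqrt{939167701878}}{4515}$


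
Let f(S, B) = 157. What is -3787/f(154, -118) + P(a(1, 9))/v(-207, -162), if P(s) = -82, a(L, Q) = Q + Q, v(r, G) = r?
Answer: -771035/32499 ≈ -23.725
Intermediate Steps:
a(L, Q) = 2*Q
-3787/f(154, -118) + P(a(1, 9))/v(-207, -162) = -3787/157 - 82/(-207) = -3787*1/157 - 82*(-1/207) = -3787/157 + 82/207 = -771035/32499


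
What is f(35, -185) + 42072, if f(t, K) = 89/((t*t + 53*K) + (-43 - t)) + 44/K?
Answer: 1821286139/43290 ≈ 42072.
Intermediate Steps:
f(t, K) = 44/K + 89/(-43 + t**2 - t + 53*K) (f(t, K) = 89/((t**2 + 53*K) + (-43 - t)) + 44/K = 89/(-43 + t**2 - t + 53*K) + 44/K = 44/K + 89/(-43 + t**2 - t + 53*K))
f(35, -185) + 42072 = (-1892 - 44*35 + 44*35**2 + 2421*(-185))/((-185)*(-43 + 35**2 - 1*35 + 53*(-185))) + 42072 = -(-1892 - 1540 + 44*1225 - 447885)/(185*(-43 + 1225 - 35 - 9805)) + 42072 = -1/185*(-1892 - 1540 + 53900 - 447885)/(-8658) + 42072 = -1/185*(-1/8658)*(-397417) + 42072 = -10741/43290 + 42072 = 1821286139/43290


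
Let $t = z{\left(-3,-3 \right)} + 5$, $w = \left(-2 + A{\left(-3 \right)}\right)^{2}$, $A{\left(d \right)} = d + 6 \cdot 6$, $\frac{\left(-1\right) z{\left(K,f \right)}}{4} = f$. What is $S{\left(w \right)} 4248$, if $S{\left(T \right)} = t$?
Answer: $72216$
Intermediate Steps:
$z{\left(K,f \right)} = - 4 f$
$A{\left(d \right)} = 36 + d$ ($A{\left(d \right)} = d + 36 = 36 + d$)
$w = 961$ ($w = \left(-2 + \left(36 - 3\right)\right)^{2} = \left(-2 + 33\right)^{2} = 31^{2} = 961$)
$t = 17$ ($t = \left(-4\right) \left(-3\right) + 5 = 12 + 5 = 17$)
$S{\left(T \right)} = 17$
$S{\left(w \right)} 4248 = 17 \cdot 4248 = 72216$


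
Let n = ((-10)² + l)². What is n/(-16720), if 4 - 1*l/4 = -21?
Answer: -500/209 ≈ -2.3923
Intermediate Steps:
l = 100 (l = 16 - 4*(-21) = 16 + 84 = 100)
n = 40000 (n = ((-10)² + 100)² = (100 + 100)² = 200² = 40000)
n/(-16720) = 40000/(-16720) = 40000*(-1/16720) = -500/209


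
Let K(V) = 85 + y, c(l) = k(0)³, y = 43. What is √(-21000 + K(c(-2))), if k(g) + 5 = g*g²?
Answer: 2*I*√5218 ≈ 144.47*I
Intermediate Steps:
k(g) = -5 + g³ (k(g) = -5 + g*g² = -5 + g³)
c(l) = -125 (c(l) = (-5 + 0³)³ = (-5 + 0)³ = (-5)³ = -125)
K(V) = 128 (K(V) = 85 + 43 = 128)
√(-21000 + K(c(-2))) = √(-21000 + 128) = √(-20872) = 2*I*√5218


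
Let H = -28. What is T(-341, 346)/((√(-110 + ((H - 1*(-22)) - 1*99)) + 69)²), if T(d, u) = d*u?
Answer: -117986/(69 + I*√215)² ≈ -21.662 + 9.642*I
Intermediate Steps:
T(-341, 346)/((√(-110 + ((H - 1*(-22)) - 1*99)) + 69)²) = (-341*346)/((√(-110 + ((-28 - 1*(-22)) - 1*99)) + 69)²) = -117986/(√(-110 + ((-28 + 22) - 99)) + 69)² = -117986/(√(-110 + (-6 - 99)) + 69)² = -117986/(√(-110 - 105) + 69)² = -117986/(√(-215) + 69)² = -117986/(I*√215 + 69)² = -117986/(69 + I*√215)²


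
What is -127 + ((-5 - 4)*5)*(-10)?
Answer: 323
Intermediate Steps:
-127 + ((-5 - 4)*5)*(-10) = -127 - 9*5*(-10) = -127 - 45*(-10) = -127 + 450 = 323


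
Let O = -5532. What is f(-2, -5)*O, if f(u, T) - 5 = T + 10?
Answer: -55320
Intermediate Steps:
f(u, T) = 15 + T (f(u, T) = 5 + (T + 10) = 5 + (10 + T) = 15 + T)
f(-2, -5)*O = (15 - 5)*(-5532) = 10*(-5532) = -55320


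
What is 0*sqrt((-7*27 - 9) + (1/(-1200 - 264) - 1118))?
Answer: 0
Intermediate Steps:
0*sqrt((-7*27 - 9) + (1/(-1200 - 264) - 1118)) = 0*sqrt((-189 - 9) + (1/(-1464) - 1118)) = 0*sqrt(-198 + (-1/1464 - 1118)) = 0*sqrt(-198 - 1636753/1464) = 0*sqrt(-1926625/1464) = 0*(5*I*sqrt(28205790)/732) = 0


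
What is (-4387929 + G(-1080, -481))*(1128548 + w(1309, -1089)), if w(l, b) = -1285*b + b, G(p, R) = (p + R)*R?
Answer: -9190281248512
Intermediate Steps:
G(p, R) = R*(R + p) (G(p, R) = (R + p)*R = R*(R + p))
w(l, b) = -1284*b
(-4387929 + G(-1080, -481))*(1128548 + w(1309, -1089)) = (-4387929 - 481*(-481 - 1080))*(1128548 - 1284*(-1089)) = (-4387929 - 481*(-1561))*(1128548 + 1398276) = (-4387929 + 750841)*2526824 = -3637088*2526824 = -9190281248512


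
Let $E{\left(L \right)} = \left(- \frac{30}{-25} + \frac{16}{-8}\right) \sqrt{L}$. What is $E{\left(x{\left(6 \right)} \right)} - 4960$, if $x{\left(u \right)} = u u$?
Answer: $- \frac{24824}{5} \approx -4964.8$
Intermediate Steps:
$x{\left(u \right)} = u^{2}$
$E{\left(L \right)} = - \frac{4 \sqrt{L}}{5}$ ($E{\left(L \right)} = \left(\left(-30\right) \left(- \frac{1}{25}\right) + 16 \left(- \frac{1}{8}\right)\right) \sqrt{L} = \left(\frac{6}{5} - 2\right) \sqrt{L} = - \frac{4 \sqrt{L}}{5}$)
$E{\left(x{\left(6 \right)} \right)} - 4960 = - \frac{4 \sqrt{6^{2}}}{5} - 4960 = - \frac{4 \sqrt{36}}{5} - 4960 = \left(- \frac{4}{5}\right) 6 - 4960 = - \frac{24}{5} - 4960 = - \frac{24824}{5}$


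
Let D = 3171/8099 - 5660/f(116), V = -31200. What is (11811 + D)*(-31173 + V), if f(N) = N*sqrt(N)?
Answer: -852375695940/1157 + 88257795*sqrt(29)/1682 ≈ -7.3643e+8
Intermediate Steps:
f(N) = N**(3/2)
D = 453/1157 - 1415*sqrt(29)/1682 (D = 3171/8099 - 5660*sqrt(29)/6728 = 3171*(1/8099) - 5660*sqrt(29)/6728 = 453/1157 - 1415*sqrt(29)/1682 ≈ -4.1388)
(11811 + D)*(-31173 + V) = (11811 + (453/1157 - 1415*sqrt(29)/1682))*(-31173 - 31200) = (13665780/1157 - 1415*sqrt(29)/1682)*(-62373) = -852375695940/1157 + 88257795*sqrt(29)/1682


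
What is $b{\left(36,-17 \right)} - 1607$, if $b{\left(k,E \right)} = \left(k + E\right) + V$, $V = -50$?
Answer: $-1638$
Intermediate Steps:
$b{\left(k,E \right)} = -50 + E + k$ ($b{\left(k,E \right)} = \left(k + E\right) - 50 = \left(E + k\right) - 50 = -50 + E + k$)
$b{\left(36,-17 \right)} - 1607 = \left(-50 - 17 + 36\right) - 1607 = -31 - 1607 = -1638$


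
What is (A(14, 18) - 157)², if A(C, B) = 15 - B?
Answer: 25600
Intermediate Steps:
(A(14, 18) - 157)² = ((15 - 1*18) - 157)² = ((15 - 18) - 157)² = (-3 - 157)² = (-160)² = 25600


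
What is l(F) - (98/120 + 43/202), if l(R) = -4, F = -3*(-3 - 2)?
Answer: -30479/6060 ≈ -5.0295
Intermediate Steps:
F = 15 (F = -3*(-5) = 15)
l(F) - (98/120 + 43/202) = -4 - (98/120 + 43/202) = -4 - (98*(1/120) + 43*(1/202)) = -4 - (49/60 + 43/202) = -4 - 1*6239/6060 = -4 - 6239/6060 = -30479/6060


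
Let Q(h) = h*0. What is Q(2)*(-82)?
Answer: 0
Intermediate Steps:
Q(h) = 0
Q(2)*(-82) = 0*(-82) = 0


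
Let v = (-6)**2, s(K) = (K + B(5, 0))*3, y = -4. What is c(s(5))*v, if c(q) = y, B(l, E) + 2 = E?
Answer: -144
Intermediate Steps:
B(l, E) = -2 + E
s(K) = -6 + 3*K (s(K) = (K + (-2 + 0))*3 = (K - 2)*3 = (-2 + K)*3 = -6 + 3*K)
c(q) = -4
v = 36
c(s(5))*v = -4*36 = -144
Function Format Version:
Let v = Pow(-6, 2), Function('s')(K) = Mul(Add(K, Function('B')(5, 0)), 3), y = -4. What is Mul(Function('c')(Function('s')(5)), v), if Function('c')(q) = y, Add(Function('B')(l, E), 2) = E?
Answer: -144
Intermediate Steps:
Function('B')(l, E) = Add(-2, E)
Function('s')(K) = Add(-6, Mul(3, K)) (Function('s')(K) = Mul(Add(K, Add(-2, 0)), 3) = Mul(Add(K, -2), 3) = Mul(Add(-2, K), 3) = Add(-6, Mul(3, K)))
Function('c')(q) = -4
v = 36
Mul(Function('c')(Function('s')(5)), v) = Mul(-4, 36) = -144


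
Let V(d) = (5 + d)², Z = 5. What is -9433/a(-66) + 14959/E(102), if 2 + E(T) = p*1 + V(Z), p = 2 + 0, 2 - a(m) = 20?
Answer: 606281/900 ≈ 673.65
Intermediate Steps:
a(m) = -18 (a(m) = 2 - 1*20 = 2 - 20 = -18)
p = 2
E(T) = 100 (E(T) = -2 + (2*1 + (5 + 5)²) = -2 + (2 + 10²) = -2 + (2 + 100) = -2 + 102 = 100)
-9433/a(-66) + 14959/E(102) = -9433/(-18) + 14959/100 = -9433*(-1/18) + 14959*(1/100) = 9433/18 + 14959/100 = 606281/900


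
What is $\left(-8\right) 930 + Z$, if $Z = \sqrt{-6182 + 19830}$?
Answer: $-7440 + 4 \sqrt{853} \approx -7323.2$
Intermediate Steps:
$Z = 4 \sqrt{853}$ ($Z = \sqrt{13648} = 4 \sqrt{853} \approx 116.82$)
$\left(-8\right) 930 + Z = \left(-8\right) 930 + 4 \sqrt{853} = -7440 + 4 \sqrt{853}$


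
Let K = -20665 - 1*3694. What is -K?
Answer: 24359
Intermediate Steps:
K = -24359 (K = -20665 - 3694 = -24359)
-K = -1*(-24359) = 24359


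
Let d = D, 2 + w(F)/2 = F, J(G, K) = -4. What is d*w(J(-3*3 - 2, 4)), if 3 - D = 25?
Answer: 264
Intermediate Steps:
D = -22 (D = 3 - 1*25 = 3 - 25 = -22)
w(F) = -4 + 2*F
d = -22
d*w(J(-3*3 - 2, 4)) = -22*(-4 + 2*(-4)) = -22*(-4 - 8) = -22*(-12) = 264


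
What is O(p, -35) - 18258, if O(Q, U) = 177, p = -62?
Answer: -18081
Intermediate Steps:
O(p, -35) - 18258 = 177 - 18258 = -18081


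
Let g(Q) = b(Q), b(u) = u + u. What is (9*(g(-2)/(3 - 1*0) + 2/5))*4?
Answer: -168/5 ≈ -33.600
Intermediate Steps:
b(u) = 2*u
g(Q) = 2*Q
(9*(g(-2)/(3 - 1*0) + 2/5))*4 = (9*((2*(-2))/(3 - 1*0) + 2/5))*4 = (9*(-4/(3 + 0) + 2*(1/5)))*4 = (9*(-4/3 + 2/5))*4 = (9*(-14/15))*4 = -42/5*4 = -168/5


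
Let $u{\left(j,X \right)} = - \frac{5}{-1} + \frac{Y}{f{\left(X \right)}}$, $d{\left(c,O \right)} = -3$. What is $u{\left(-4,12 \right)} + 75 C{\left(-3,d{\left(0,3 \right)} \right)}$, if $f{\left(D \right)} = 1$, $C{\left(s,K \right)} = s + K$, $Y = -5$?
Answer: $-450$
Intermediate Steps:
$C{\left(s,K \right)} = K + s$
$u{\left(j,X \right)} = 0$ ($u{\left(j,X \right)} = - \frac{5}{-1} - \frac{5}{1} = \left(-5\right) \left(-1\right) - 5 = 5 - 5 = 0$)
$u{\left(-4,12 \right)} + 75 C{\left(-3,d{\left(0,3 \right)} \right)} = 0 + 75 \left(-3 - 3\right) = 0 + 75 \left(-6\right) = 0 - 450 = -450$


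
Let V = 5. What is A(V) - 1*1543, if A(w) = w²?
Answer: -1518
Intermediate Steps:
A(V) - 1*1543 = 5² - 1*1543 = 25 - 1543 = -1518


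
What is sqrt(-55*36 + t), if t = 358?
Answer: I*sqrt(1622) ≈ 40.274*I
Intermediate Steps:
sqrt(-55*36 + t) = sqrt(-55*36 + 358) = sqrt(-1980 + 358) = sqrt(-1622) = I*sqrt(1622)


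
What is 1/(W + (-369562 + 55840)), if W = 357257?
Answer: 1/43535 ≈ 2.2970e-5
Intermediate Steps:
1/(W + (-369562 + 55840)) = 1/(357257 + (-369562 + 55840)) = 1/(357257 - 313722) = 1/43535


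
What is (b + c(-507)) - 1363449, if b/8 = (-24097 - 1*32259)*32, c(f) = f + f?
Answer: -15791599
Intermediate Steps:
c(f) = 2*f
b = -14427136 (b = 8*((-24097 - 1*32259)*32) = 8*((-24097 - 32259)*32) = 8*(-56356*32) = 8*(-1803392) = -14427136)
(b + c(-507)) - 1363449 = (-14427136 + 2*(-507)) - 1363449 = (-14427136 - 1014) - 1363449 = -14428150 - 1363449 = -15791599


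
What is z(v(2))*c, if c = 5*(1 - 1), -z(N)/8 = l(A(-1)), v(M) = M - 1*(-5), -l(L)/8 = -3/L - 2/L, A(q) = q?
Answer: 0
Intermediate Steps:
l(L) = 40/L (l(L) = -8*(-3/L - 2/L) = -(-40)/L = 40/L)
v(M) = 5 + M (v(M) = M + 5 = 5 + M)
z(N) = 320 (z(N) = -320/(-1) = -320*(-1) = -8*(-40) = 320)
c = 0 (c = 5*0 = 0)
z(v(2))*c = 320*0 = 0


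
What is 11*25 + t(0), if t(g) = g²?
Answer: 275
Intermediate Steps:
11*25 + t(0) = 11*25 + 0² = 275 + 0 = 275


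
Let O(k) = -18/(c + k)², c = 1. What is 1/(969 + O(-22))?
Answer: 49/47479 ≈ 0.0010320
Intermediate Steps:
O(k) = -18/(1 + k)²
1/(969 + O(-22)) = 1/(969 - 18/(1 - 22)²) = 1/(969 - 18/(-21)²) = 1/(969 - 18*1/441) = 1/(969 - 2/49) = 1/(47479/49) = 49/47479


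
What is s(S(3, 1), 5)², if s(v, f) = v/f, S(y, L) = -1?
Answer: 1/25 ≈ 0.040000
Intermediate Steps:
s(S(3, 1), 5)² = (-1/5)² = (-1*⅕)² = (-⅕)² = 1/25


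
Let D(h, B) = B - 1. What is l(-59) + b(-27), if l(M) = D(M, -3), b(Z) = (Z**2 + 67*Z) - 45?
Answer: -1129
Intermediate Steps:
D(h, B) = -1 + B
b(Z) = -45 + Z**2 + 67*Z
l(M) = -4 (l(M) = -1 - 3 = -4)
l(-59) + b(-27) = -4 + (-45 + (-27)**2 + 67*(-27)) = -4 + (-45 + 729 - 1809) = -4 - 1125 = -1129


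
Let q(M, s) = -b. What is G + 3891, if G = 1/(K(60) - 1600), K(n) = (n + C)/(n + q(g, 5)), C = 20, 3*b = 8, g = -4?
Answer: 267467297/68740 ≈ 3891.0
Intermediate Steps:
b = 8/3 (b = (1/3)*8 = 8/3 ≈ 2.6667)
q(M, s) = -8/3 (q(M, s) = -1*8/3 = -8/3)
K(n) = (20 + n)/(-8/3 + n) (K(n) = (n + 20)/(n - 8/3) = (20 + n)/(-8/3 + n))
G = -43/68740 (G = 1/(3*(20 + 60)/(-8 + 3*60) - 1600) = 1/(3*80/(-8 + 180) - 1600) = 1/(3*80/172 - 1600) = 1/(3*(1/172)*80 - 1600) = 1/(60/43 - 1600) = 1/(-68740/43) = -43/68740 ≈ -0.00062555)
G + 3891 = -43/68740 + 3891 = 267467297/68740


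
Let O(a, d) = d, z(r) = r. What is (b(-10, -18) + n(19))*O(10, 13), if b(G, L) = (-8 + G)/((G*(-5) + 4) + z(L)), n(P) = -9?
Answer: -247/2 ≈ -123.50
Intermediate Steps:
b(G, L) = (-8 + G)/(4 + L - 5*G) (b(G, L) = (-8 + G)/((G*(-5) + 4) + L) = (-8 + G)/((-5*G + 4) + L) = (-8 + G)/((4 - 5*G) + L) = (-8 + G)/(4 + L - 5*G))
(b(-10, -18) + n(19))*O(10, 13) = ((-8 - 10)/(4 - 18 - 5*(-10)) - 9)*13 = (-18/(4 - 18 + 50) - 9)*13 = (-18/36 - 9)*13 = ((1/36)*(-18) - 9)*13 = (-½ - 9)*13 = -19/2*13 = -247/2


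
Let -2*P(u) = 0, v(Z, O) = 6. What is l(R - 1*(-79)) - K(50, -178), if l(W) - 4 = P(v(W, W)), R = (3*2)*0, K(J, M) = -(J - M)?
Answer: 232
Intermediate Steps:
K(J, M) = M - J
R = 0 (R = 6*0 = 0)
P(u) = 0 (P(u) = -½*0 = 0)
l(W) = 4 (l(W) = 4 + 0 = 4)
l(R - 1*(-79)) - K(50, -178) = 4 - (-178 - 1*50) = 4 - (-178 - 50) = 4 - 1*(-228) = 4 + 228 = 232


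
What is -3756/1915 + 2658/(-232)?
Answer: -2980731/222140 ≈ -13.418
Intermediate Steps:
-3756/1915 + 2658/(-232) = -3756*1/1915 + 2658*(-1/232) = -3756/1915 - 1329/116 = -2980731/222140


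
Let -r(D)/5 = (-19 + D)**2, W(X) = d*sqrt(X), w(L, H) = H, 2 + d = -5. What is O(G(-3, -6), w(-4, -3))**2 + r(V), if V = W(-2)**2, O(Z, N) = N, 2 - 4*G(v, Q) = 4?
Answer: -68436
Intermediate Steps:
d = -7 (d = -2 - 5 = -7)
G(v, Q) = -1/2 (G(v, Q) = 1/2 - 1/4*4 = 1/2 - 1 = -1/2)
W(X) = -7*sqrt(X)
V = -98 (V = (-7*I*sqrt(2))**2 = -98)
r(D) = -5*(-19 + D)**2
O(G(-3, -6), w(-4, -3))**2 + r(V) = (-3)**2 - 5*(-19 - 98)**2 = 9 - 5*(-117)**2 = 9 - 5*13689 = 9 - 68445 = -68436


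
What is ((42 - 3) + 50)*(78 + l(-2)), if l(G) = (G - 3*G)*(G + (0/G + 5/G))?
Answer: 5340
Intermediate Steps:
l(G) = -2*G*(G + 5/G) (l(G) = (-2*G)*(G + (0 + 5/G)) = (-2*G)*(G + 5/G) = -2*G*(G + 5/G))
((42 - 3) + 50)*(78 + l(-2)) = ((42 - 3) + 50)*(78 + (-10 - 2*(-2)**2)) = (39 + 50)*(78 + (-10 - 2*4)) = 89*(78 + (-10 - 8)) = 89*(78 - 18) = 89*60 = 5340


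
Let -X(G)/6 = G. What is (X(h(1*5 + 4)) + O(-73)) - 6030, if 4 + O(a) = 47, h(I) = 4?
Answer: -6011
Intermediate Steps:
O(a) = 43 (O(a) = -4 + 47 = 43)
X(G) = -6*G
(X(h(1*5 + 4)) + O(-73)) - 6030 = (-6*4 + 43) - 6030 = (-24 + 43) - 6030 = 19 - 6030 = -6011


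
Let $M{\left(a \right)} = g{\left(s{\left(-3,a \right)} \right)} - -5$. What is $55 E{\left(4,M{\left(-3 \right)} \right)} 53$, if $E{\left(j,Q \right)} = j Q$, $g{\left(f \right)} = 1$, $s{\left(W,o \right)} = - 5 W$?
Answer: $69960$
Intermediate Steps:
$M{\left(a \right)} = 6$ ($M{\left(a \right)} = 1 - -5 = 1 + 5 = 6$)
$E{\left(j,Q \right)} = Q j$
$55 E{\left(4,M{\left(-3 \right)} \right)} 53 = 55 \cdot 6 \cdot 4 \cdot 53 = 55 \cdot 24 \cdot 53 = 1320 \cdot 53 = 69960$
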